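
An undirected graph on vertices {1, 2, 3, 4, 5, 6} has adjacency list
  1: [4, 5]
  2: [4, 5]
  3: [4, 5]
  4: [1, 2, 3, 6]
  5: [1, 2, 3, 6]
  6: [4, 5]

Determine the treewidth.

2

A width-2 tree decomposition is:
Bags: B1 = {4, 5, 6}  B2 = {1, 4, 5}  B3 = {2, 4, 5}  B4 = {3, 4, 5}
Tree: B1–B2, B2–B3, B3–B4
Each bag holds 3 vertices, so the decomposition has width 2, which upper-bounds the treewidth. The edges 6–5–1–4–6 form a cycle, so G is not a tree and its treewidth is at least 2. Hence tw(G) = 2 exactly.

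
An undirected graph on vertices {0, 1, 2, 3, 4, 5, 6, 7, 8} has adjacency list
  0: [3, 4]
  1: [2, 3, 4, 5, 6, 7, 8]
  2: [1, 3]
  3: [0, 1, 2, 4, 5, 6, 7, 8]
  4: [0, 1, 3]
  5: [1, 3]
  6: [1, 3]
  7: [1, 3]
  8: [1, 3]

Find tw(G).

2

A width-2 tree decomposition is:
Bags: B1 = {1, 2, 3}  B2 = {1, 3, 5}  B3 = {1, 3, 4}  B4 = {1, 3, 8}  B5 = {1, 3, 6}  B6 = {1, 3, 7}  B7 = {0, 3, 4}
Tree: B1–B2, B1–B3, B2–B4, B3–B5, B3–B6, B3–B7
Every bag has size at most 3, so the width is 3 − 1 = 2 and tw(G) ≤ 2. On the other hand G contains the 3-clique {0, 3, 4}. A clique must lie in a single bag of any decomposition, so no decomposition can have width below 2. Hence tw(G) = 2 exactly.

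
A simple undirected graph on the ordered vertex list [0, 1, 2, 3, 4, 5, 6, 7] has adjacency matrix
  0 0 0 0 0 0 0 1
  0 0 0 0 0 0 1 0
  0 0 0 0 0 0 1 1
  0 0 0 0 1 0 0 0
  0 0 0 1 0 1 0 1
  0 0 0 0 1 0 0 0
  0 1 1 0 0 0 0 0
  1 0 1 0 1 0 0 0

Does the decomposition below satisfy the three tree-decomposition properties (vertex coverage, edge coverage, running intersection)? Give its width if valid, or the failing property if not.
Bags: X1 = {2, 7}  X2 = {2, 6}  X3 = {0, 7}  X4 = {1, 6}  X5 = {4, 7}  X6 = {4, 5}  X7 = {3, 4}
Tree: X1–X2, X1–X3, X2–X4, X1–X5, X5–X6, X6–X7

Yes; width 1.

Vertex coverage: the bags together contain {0, 1, 2, 3, 4, 5, 6, 7}, the full vertex set. Edge coverage: each edge of G has both endpoints in at least one bag. Running intersection: for every vertex, the bags containing it form a connected subtree. All three properties hold, so this is a valid tree decomposition of width max|bag| − 1 = 1, and hence tw(G) ≤ 1.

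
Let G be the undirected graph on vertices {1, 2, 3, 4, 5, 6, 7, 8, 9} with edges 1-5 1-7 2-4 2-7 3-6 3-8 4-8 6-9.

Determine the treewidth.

A width-1 tree decomposition is:
Bags: B1 = {1, 5}  B2 = {1, 7}  B3 = {2, 7}  B4 = {2, 4}  B5 = {4, 8}  B6 = {3, 8}  B7 = {3, 6}  B8 = {6, 9}
Tree: B1–B2, B2–B3, B3–B4, B4–B5, B5–B6, B6–B7, B7–B8
Every bag has size at most 2, so the width is 2 − 1 = 1 and tw(G) ≤ 1. G has an edge, so its treewidth is at least 1. Hence tw(G) = 1 exactly.

1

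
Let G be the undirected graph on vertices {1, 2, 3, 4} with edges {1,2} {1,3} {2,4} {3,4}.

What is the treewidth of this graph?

A width-2 tree decomposition is:
Bags: B1 = {1, 3, 4}  B2 = {1, 2, 4}
Tree: B1–B2
The largest bag has 3 vertices, giving width 2; this decomposition certifies tw(G) ≤ 2. Since 4–3–1–2–4 is a cycle in G, G is not acyclic. Forests are exactly the graphs of treewidth ≤ 1, so tw(G) ≥ 2. Hence tw(G) = 2 exactly.

2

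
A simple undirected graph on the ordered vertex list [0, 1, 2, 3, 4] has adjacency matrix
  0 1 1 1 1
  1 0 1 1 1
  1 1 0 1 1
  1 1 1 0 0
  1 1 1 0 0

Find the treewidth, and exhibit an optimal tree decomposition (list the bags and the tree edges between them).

Every bag has size at most 4, so the width is 4 − 1 = 3 and tw(G) ≤ 3. For the lower bound, the 4 vertices {0, 1, 2, 3} are pairwise adjacent, and any tree decomposition puts a clique entirely inside one bag — forcing width ≥ 3. Therefore the treewidth is 3.

Treewidth 3.
Bags: B1 = {0, 1, 2, 3}  B2 = {0, 1, 2, 4}
Tree: B1–B2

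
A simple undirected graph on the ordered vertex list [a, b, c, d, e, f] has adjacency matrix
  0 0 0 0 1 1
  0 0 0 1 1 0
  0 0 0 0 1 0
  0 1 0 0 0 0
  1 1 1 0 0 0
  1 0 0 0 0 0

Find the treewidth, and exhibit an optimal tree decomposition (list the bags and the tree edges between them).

Treewidth 1.
One optimal decomposition is:
Bags: B1 = {b, e}  B2 = {b, d}  B3 = {a, e}  B4 = {a, f}  B5 = {c, e}
Tree: B1–B2, B1–B3, B3–B4, B3–B5

Each bag holds 2 vertices, so the decomposition has width 1, which upper-bounds the treewidth. G has an edge, so its treewidth is at least 1. Therefore the treewidth is 1.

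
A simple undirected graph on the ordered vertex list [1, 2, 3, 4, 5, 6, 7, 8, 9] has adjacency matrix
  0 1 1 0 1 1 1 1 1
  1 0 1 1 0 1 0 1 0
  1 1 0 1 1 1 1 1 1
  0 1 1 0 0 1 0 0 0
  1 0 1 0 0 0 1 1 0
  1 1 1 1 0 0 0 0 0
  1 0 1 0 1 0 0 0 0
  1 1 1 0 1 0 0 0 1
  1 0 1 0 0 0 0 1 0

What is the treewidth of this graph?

3

A width-3 tree decomposition is:
Bags: B1 = {1, 3, 8, 9}  B2 = {1, 2, 3, 8}  B3 = {1, 2, 3, 6}  B4 = {2, 3, 4, 6}  B5 = {1, 3, 5, 8}  B6 = {1, 3, 5, 7}
Tree: B1–B2, B2–B3, B3–B4, B2–B5, B5–B6
Every bag has size at most 4, so the width is 4 − 1 = 3 and tw(G) ≤ 3. For the lower bound, the 4 vertices {1, 3, 8, 9} are pairwise adjacent, and any tree decomposition puts a clique entirely inside one bag — forcing width ≥ 3. The upper and lower bounds meet at 3, so that is the treewidth.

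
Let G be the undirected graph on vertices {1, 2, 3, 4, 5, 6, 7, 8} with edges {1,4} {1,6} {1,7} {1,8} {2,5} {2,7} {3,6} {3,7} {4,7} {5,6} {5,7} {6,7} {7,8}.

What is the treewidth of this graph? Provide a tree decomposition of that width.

Treewidth 2.
Bags: B1 = {1, 6, 7}  B2 = {3, 6, 7}  B3 = {5, 6, 7}  B4 = {1, 4, 7}  B5 = {1, 7, 8}  B6 = {2, 5, 7}
Tree: B1–B2, B2–B3, B1–B4, B4–B5, B3–B6

Each bag holds 3 vertices, so the decomposition has width 2, which upper-bounds the treewidth. Conversely, {1, 7, 8} is a clique of size 3, and the vertices of any clique must share a bag in every tree decomposition; so some bag has ≥ 3 vertices and tw(G) ≥ 2. Hence tw(G) = 2 exactly.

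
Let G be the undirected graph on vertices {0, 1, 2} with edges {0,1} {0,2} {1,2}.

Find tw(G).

A width-2 tree decomposition is:
Bags: B1 = {0, 1, 2}
Tree: (single bag)
A single bag containing all 3 vertices is trivially a valid decomposition of width 2. On the other hand G contains the 3-clique {0, 1, 2}. A clique must lie in a single bag of any decomposition, so no decomposition can have width below 2. The upper and lower bounds meet at 2, so that is the treewidth.

2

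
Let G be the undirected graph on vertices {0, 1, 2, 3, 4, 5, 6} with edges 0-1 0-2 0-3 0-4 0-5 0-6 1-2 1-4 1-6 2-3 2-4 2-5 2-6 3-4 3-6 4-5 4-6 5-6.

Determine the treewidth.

4

A width-4 tree decomposition is:
Bags: B1 = {0, 1, 2, 4, 6}  B2 = {0, 2, 3, 4, 6}  B3 = {0, 2, 4, 5, 6}
Tree: B1–B2, B2–B3
The largest bag has 5 vertices, giving width 4; this decomposition certifies tw(G) ≤ 4. Conversely, {0, 1, 2, 4, 6} is a clique of size 5, and the vertices of any clique must share a bag in every tree decomposition; so some bag has ≥ 5 vertices and tw(G) ≥ 4. Combining the bounds, tw(G) = 4.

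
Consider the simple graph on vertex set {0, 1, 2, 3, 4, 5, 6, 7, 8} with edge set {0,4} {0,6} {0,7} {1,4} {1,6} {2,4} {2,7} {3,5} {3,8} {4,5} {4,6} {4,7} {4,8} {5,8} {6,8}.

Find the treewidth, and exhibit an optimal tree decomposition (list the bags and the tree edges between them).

Each bag holds 3 vertices, so the decomposition has width 2, which upper-bounds the treewidth. Conversely, {3, 5, 8} is a clique of size 3, and the vertices of any clique must share a bag in every tree decomposition; so some bag has ≥ 3 vertices and tw(G) ≥ 2. The upper and lower bounds meet at 2, so that is the treewidth.

Treewidth 2.
Bags: B1 = {0, 4, 7}  B2 = {0, 4, 6}  B3 = {4, 6, 8}  B4 = {1, 4, 6}  B5 = {4, 5, 8}  B6 = {2, 4, 7}  B7 = {3, 5, 8}
Tree: B1–B2, B2–B3, B2–B4, B3–B5, B1–B6, B5–B7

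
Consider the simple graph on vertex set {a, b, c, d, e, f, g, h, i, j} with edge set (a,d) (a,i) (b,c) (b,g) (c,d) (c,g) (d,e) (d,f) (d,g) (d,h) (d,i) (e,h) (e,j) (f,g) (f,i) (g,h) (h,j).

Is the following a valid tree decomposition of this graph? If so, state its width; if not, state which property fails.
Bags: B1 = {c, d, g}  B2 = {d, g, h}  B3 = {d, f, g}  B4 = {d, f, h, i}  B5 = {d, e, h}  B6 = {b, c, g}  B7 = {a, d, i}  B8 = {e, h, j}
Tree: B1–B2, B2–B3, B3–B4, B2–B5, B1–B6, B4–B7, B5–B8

No — bags containing vertex h are not connected in the tree.

A tree decomposition must satisfy three properties: every vertex lies in some bag; for every edge, both endpoints lie together in some bag; and for every vertex, the bags containing it form a connected subtree. Here bags containing vertex h are not connected in the tree, so the decomposition is invalid.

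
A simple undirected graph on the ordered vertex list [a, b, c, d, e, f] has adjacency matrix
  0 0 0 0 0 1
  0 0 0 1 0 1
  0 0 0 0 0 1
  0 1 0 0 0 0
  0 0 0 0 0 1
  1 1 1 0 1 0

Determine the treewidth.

1

A width-1 tree decomposition is:
Bags: B1 = {e, f}  B2 = {c, f}  B3 = {b, f}  B4 = {b, d}  B5 = {a, f}
Tree: B1–B2, B2–B3, B3–B4, B2–B5
The largest bag has 2 vertices, giving width 1; this decomposition certifies tw(G) ≤ 1. Since G has at least one edge (e.g. e–f), it is not an edgeless graph, so tw(G) ≥ 1. The upper and lower bounds meet at 1, so that is the treewidth.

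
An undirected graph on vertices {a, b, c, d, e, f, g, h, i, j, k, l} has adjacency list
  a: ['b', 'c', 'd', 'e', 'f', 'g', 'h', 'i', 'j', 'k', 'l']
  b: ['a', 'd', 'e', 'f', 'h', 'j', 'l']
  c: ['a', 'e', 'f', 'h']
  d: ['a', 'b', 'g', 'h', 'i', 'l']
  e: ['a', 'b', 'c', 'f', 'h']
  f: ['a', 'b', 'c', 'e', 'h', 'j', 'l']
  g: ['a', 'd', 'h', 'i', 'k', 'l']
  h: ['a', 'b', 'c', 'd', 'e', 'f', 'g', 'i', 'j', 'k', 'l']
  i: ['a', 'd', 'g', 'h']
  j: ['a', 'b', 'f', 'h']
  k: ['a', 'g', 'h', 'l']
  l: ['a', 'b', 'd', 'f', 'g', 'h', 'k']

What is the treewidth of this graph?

A width-4 tree decomposition is:
Bags: B1 = {a, b, f, h, j}  B2 = {a, b, f, h, l}  B3 = {a, b, e, f, h}  B4 = {a, c, e, f, h}  B5 = {a, b, d, h, l}  B6 = {a, d, g, h, l}  B7 = {a, g, h, k, l}  B8 = {a, d, g, h, i}
Tree: B1–B2, B1–B3, B3–B4, B2–B5, B5–B6, B6–B7, B6–B8
Each bag holds 5 vertices, so the decomposition has width 4, which upper-bounds the treewidth. Conversely, {a, d, g, h, l} is a clique of size 5, and the vertices of any clique must share a bag in every tree decomposition; so some bag has ≥ 5 vertices and tw(G) ≥ 4. Therefore the treewidth is 4.

4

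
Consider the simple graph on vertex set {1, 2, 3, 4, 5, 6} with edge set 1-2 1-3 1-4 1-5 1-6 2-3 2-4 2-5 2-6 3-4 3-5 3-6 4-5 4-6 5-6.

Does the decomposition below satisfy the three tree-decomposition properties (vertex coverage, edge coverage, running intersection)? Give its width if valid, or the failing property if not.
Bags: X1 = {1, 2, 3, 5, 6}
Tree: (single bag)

A tree decomposition must satisfy three properties: every vertex lies in some bag; for every edge, both endpoints lie together in some bag; and for every vertex, the bags containing it form a connected subtree. Here vertex 4 appears in no bag, so the decomposition is invalid.

No — vertex 4 appears in no bag.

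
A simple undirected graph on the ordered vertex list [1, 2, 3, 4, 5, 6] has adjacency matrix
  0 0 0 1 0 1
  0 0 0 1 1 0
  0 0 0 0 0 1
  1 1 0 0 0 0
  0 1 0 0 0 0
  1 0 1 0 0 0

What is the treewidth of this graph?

1

A width-1 tree decomposition is:
Bags: B1 = {3, 6}  B2 = {1, 6}  B3 = {1, 4}  B4 = {2, 4}  B5 = {2, 5}
Tree: B1–B2, B2–B3, B3–B4, B4–B5
Each bag holds 2 vertices, so the decomposition has width 1, which upper-bounds the treewidth. Since G has at least one edge (e.g. 3–6), it is not an edgeless graph, so tw(G) ≥ 1. Hence tw(G) = 1 exactly.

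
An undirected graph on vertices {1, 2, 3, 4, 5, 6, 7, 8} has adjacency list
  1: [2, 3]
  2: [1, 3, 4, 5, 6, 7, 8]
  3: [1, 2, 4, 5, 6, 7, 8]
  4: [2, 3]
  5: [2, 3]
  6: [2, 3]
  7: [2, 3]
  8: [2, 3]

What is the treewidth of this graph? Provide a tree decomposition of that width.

Every bag has size at most 3, so the width is 3 − 1 = 2 and tw(G) ≤ 2. Conversely, {1, 2, 3} is a clique of size 3, and the vertices of any clique must share a bag in every tree decomposition; so some bag has ≥ 3 vertices and tw(G) ≥ 2. Combining the bounds, tw(G) = 2.

Treewidth 2.
One optimal decomposition is:
Bags: B1 = {2, 3, 7}  B2 = {2, 3, 6}  B3 = {1, 2, 3}  B4 = {2, 3, 8}  B5 = {2, 3, 5}  B6 = {2, 3, 4}
Tree: B1–B2, B2–B3, B2–B4, B2–B5, B4–B6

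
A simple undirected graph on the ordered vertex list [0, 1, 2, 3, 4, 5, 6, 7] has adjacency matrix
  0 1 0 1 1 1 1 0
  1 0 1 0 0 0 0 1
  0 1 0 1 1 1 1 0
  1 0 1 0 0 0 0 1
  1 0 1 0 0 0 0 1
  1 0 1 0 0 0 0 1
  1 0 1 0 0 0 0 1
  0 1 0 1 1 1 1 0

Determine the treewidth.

A width-3 tree decomposition is:
Bags: B1 = {0, 2, 5, 7}  B2 = {0, 1, 2, 7}  B3 = {0, 2, 4, 7}  B4 = {0, 2, 6, 7}  B5 = {0, 2, 3, 7}
Tree: B1–B2, B2–B3, B3–B4, B4–B5
Every bag has size at most 4, so the width is 4 − 1 = 3 and tw(G) ≤ 3. For the lower bound: the 4 vertex sets {5,7}, {0,1}, {2}, {4} are disjoint, each induces a connected subgraph, and every pair is joined by at least one edge of G. Contracting each set to a single vertex therefore yields K_{4} as a minor, and since treewidth is minor-monotone, tw(G) ≥ tw(K_{4}) = 3. The upper and lower bounds meet at 3, so that is the treewidth.

3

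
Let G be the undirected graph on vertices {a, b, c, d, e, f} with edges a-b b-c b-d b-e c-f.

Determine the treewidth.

A width-1 tree decomposition is:
Bags: B1 = {b, e}  B2 = {b, c}  B3 = {a, b}  B4 = {b, d}  B5 = {c, f}
Tree: B1–B2, B2–B3, B3–B4, B2–B5
Each bag holds 2 vertices, so the decomposition has width 1, which upper-bounds the treewidth. Any graph with an edge has treewidth ≥ 1, and G has the edge b–e. The upper and lower bounds meet at 1, so that is the treewidth.

1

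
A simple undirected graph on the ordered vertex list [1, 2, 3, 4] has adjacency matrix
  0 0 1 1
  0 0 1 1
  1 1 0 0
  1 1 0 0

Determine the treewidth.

A width-2 tree decomposition is:
Bags: B1 = {1, 2, 3}  B2 = {1, 2, 4}
Tree: B1–B2
The largest bag has 3 vertices, giving width 2; this decomposition certifies tw(G) ≤ 2. Since 2–3–1–4–2 is a cycle in G, G is not acyclic. Forests are exactly the graphs of treewidth ≤ 1, so tw(G) ≥ 2. Hence tw(G) = 2 exactly.

2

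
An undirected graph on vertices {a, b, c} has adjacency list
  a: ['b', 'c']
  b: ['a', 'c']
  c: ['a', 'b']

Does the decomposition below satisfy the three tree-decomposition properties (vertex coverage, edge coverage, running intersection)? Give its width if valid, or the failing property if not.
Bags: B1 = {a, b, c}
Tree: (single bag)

Every vertex of G appears in some bag (union = {a, b, c}); every edge is covered by a bag; and for each vertex v the set of bags containing v is connected in the bag tree. The decomposition is therefore valid. The largest bag has 3 vertices, so the width is 2.

Yes; width 2.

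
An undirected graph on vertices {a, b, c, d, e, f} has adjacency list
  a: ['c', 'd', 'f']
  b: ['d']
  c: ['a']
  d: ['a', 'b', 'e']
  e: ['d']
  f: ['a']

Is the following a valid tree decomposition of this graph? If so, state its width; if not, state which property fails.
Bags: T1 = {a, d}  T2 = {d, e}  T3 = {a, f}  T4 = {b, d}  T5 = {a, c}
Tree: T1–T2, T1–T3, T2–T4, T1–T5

Yes; width 1.

Every vertex of G appears in some bag (union = {a, b, c, d, e, f}); every edge is covered by a bag; and for each vertex v the set of bags containing v is connected in the bag tree. The decomposition is therefore valid. The largest bag has 2 vertices, so the width is 1.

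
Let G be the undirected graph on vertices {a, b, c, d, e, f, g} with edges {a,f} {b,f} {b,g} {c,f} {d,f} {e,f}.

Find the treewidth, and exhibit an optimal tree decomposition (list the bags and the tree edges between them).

Treewidth 1.
One such decomposition:
Bags: B1 = {a, f}  B2 = {b, f}  B3 = {b, g}  B4 = {e, f}  B5 = {c, f}  B6 = {d, f}
Tree: B1–B2, B2–B3, B1–B4, B1–B5, B5–B6

Each bag holds 2 vertices, so the decomposition has width 1, which upper-bounds the treewidth. Since G has at least one edge (e.g. f–a), it is not an edgeless graph, so tw(G) ≥ 1. Hence tw(G) = 1 exactly.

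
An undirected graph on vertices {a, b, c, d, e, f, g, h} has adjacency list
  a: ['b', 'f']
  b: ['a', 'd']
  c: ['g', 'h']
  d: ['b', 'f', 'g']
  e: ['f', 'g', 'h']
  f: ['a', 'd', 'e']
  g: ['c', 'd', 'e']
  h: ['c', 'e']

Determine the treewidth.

A width-2 tree decomposition is:
Bags: B1 = {a, b, d}  B2 = {a, d, f}  B3 = {d, f, g}  B4 = {e, f, g}  B5 = {c, e, g}  B6 = {c, e, h}
Tree: B1–B2, B2–B3, B3–B4, B4–B5, B5–B6
Each bag holds 3 vertices, so the decomposition has width 2, which upper-bounds the treewidth. For the lower bound, G contains the cycle b–a–f–d–b, so G is not a forest; only forests have treewidth ≤ 1, hence tw(G) ≥ 2. Combining the bounds, tw(G) = 2.

2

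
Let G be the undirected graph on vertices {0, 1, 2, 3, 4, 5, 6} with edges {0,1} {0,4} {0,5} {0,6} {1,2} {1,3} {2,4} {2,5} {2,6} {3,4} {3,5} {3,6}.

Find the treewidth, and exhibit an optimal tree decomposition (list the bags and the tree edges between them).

Treewidth 3.
One optimal decomposition is:
Bags: B1 = {0, 2, 3, 6}  B2 = {0, 2, 3, 4}  B3 = {0, 2, 3, 5}  B4 = {0, 1, 2, 3}
Tree: B1–B2, B2–B3, B3–B4

Every bag has size at most 4, so the width is 4 − 1 = 3 and tw(G) ≤ 3. For the lower bound: the 4 vertex sets {2,6}, {3,4}, {0}, {5} are disjoint, each induces a connected subgraph, and every pair is joined by at least one edge of G. Contracting each set to a single vertex therefore yields K_{4} as a minor, and since treewidth is minor-monotone, tw(G) ≥ tw(K_{4}) = 3. Therefore the treewidth is 3.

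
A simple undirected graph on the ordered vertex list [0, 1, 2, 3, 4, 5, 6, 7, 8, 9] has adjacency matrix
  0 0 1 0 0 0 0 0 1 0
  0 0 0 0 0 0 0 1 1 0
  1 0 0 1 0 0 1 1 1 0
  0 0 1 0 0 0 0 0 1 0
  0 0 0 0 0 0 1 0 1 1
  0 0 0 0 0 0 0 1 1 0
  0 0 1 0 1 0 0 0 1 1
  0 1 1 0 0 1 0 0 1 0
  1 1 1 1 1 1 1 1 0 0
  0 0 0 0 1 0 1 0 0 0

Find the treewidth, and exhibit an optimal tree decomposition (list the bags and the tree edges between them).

Each bag holds 3 vertices, so the decomposition has width 2, which upper-bounds the treewidth. Conversely, {1, 7, 8} is a clique of size 3, and the vertices of any clique must share a bag in every tree decomposition; so some bag has ≥ 3 vertices and tw(G) ≥ 2. Combining the bounds, tw(G) = 2.

Treewidth 2.
One such decomposition:
Bags: B1 = {4, 6, 9}  B2 = {4, 6, 8}  B3 = {2, 6, 8}  B4 = {2, 3, 8}  B5 = {2, 7, 8}  B6 = {1, 7, 8}  B7 = {5, 7, 8}  B8 = {0, 2, 8}
Tree: B1–B2, B2–B3, B3–B4, B4–B5, B5–B6, B5–B7, B3–B8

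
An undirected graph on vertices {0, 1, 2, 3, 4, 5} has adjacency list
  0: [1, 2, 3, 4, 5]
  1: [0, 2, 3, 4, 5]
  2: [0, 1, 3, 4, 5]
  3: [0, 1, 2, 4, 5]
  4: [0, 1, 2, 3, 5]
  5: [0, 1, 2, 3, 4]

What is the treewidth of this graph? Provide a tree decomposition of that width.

With just one bag of size 6, the width is 6 − 1 = 5, so tw(G) ≤ 5. On the other hand G contains the 6-clique {0, 1, 2, 3, 4, 5}. A clique must lie in a single bag of any decomposition, so no decomposition can have width below 5. Hence tw(G) = 5 exactly.

Treewidth 5.
One such decomposition:
Bags: B1 = {0, 1, 2, 3, 4, 5}
Tree: (single bag)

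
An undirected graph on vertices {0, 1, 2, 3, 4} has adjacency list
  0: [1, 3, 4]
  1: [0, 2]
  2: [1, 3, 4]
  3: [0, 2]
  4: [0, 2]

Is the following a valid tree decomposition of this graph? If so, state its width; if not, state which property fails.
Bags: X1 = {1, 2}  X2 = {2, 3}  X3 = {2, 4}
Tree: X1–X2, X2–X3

A tree decomposition must satisfy three properties: every vertex lies in some bag; for every edge, both endpoints lie together in some bag; and for every vertex, the bags containing it form a connected subtree. Here vertex 0 appears in no bag, so the decomposition is invalid.

No — vertex 0 appears in no bag.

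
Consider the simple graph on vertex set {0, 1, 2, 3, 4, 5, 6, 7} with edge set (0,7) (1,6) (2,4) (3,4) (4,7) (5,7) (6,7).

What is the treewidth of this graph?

A width-1 tree decomposition is:
Bags: B1 = {4, 7}  B2 = {2, 4}  B3 = {5, 7}  B4 = {3, 4}  B5 = {6, 7}  B6 = {0, 7}  B7 = {1, 6}
Tree: B1–B2, B1–B3, B1–B4, B1–B5, B5–B6, B5–B7
Every bag has size at most 2, so the width is 2 − 1 = 1 and tw(G) ≤ 1. Any graph with an edge has treewidth ≥ 1, and G has the edge 7–4. The upper and lower bounds meet at 1, so that is the treewidth.

1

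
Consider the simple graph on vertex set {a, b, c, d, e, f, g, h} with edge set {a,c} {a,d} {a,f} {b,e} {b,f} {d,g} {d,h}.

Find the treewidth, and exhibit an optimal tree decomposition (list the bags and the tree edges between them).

The largest bag has 2 vertices, giving width 1; this decomposition certifies tw(G) ≤ 1. Any graph with an edge has treewidth ≥ 1, and G has the edge g–d. Combining the bounds, tw(G) = 1.

Treewidth 1.
Bags: B1 = {d, g}  B2 = {a, d}  B3 = {a, f}  B4 = {d, h}  B5 = {b, f}  B6 = {b, e}  B7 = {a, c}
Tree: B1–B2, B2–B3, B2–B4, B3–B5, B5–B6, B2–B7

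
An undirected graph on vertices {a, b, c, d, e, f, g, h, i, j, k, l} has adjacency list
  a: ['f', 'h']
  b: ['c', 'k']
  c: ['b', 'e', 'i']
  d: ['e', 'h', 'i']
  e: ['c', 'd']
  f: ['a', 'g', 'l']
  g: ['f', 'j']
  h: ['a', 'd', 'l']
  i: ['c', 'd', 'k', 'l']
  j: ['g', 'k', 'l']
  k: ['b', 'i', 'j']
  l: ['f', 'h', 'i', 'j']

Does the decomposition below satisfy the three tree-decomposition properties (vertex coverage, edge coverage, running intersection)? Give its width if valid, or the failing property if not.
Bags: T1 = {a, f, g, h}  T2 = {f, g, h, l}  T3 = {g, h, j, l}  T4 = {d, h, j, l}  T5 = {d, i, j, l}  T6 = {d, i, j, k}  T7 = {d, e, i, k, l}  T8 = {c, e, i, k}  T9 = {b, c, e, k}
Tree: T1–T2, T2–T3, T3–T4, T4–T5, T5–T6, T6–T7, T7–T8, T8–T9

No — bags containing vertex l are not connected in the tree.

A tree decomposition must satisfy three properties: every vertex lies in some bag; for every edge, both endpoints lie together in some bag; and for every vertex, the bags containing it form a connected subtree. Here bags containing vertex l are not connected in the tree, so the decomposition is invalid.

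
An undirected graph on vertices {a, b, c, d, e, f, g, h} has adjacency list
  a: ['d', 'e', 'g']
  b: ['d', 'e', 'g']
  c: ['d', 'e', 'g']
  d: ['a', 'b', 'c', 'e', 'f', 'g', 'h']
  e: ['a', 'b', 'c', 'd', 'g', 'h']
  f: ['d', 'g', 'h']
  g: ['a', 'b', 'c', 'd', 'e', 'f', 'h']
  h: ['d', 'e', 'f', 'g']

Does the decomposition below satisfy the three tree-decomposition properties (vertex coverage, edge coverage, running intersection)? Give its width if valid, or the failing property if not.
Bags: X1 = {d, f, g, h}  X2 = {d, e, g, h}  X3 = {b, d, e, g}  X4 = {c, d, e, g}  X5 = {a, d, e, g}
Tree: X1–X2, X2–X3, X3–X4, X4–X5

Yes; width 3.

Vertex coverage: the bags together contain {a, b, c, d, e, f, g, h}, the full vertex set. Edge coverage: each edge of G has both endpoints in at least one bag. Running intersection: for every vertex, the bags containing it form a connected subtree. All three properties hold, so this is a valid tree decomposition of width max|bag| − 1 = 3, and hence tw(G) ≤ 3.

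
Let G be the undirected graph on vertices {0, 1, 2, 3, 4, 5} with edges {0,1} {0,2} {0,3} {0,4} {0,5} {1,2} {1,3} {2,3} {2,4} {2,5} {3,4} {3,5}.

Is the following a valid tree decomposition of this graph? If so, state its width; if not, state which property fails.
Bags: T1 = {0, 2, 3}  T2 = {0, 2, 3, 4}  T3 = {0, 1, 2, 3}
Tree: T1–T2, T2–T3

A tree decomposition must satisfy three properties: every vertex lies in some bag; for every edge, both endpoints lie together in some bag; and for every vertex, the bags containing it form a connected subtree. Here vertex 5 appears in no bag, so the decomposition is invalid.

No — vertex 5 appears in no bag.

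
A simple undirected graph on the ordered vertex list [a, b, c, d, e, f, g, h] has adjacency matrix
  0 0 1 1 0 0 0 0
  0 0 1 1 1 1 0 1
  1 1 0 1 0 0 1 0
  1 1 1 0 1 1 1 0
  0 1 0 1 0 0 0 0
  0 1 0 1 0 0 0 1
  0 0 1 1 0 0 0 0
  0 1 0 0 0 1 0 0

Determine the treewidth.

A width-2 tree decomposition is:
Bags: B1 = {b, d, f}  B2 = {b, d, e}  B3 = {b, c, d}  B4 = {b, f, h}  B5 = {a, c, d}  B6 = {c, d, g}
Tree: B1–B2, B1–B3, B1–B4, B3–B5, B3–B6
The largest bag has 3 vertices, giving width 2; this decomposition certifies tw(G) ≤ 2. Conversely, {c, d, g} is a clique of size 3, and the vertices of any clique must share a bag in every tree decomposition; so some bag has ≥ 3 vertices and tw(G) ≥ 2. The upper and lower bounds meet at 2, so that is the treewidth.

2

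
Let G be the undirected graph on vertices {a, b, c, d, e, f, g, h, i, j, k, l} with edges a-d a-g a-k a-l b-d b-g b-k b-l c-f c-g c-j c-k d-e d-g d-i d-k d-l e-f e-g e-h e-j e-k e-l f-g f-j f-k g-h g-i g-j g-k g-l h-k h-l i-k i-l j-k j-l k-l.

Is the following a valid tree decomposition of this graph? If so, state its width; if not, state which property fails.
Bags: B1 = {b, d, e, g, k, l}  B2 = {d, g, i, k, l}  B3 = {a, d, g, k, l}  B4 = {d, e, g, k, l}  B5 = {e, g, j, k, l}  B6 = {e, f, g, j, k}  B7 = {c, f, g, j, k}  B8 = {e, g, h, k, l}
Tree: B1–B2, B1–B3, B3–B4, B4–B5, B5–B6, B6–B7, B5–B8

No — bags containing vertex e are not connected in the tree.

A tree decomposition must satisfy three properties: every vertex lies in some bag; for every edge, both endpoints lie together in some bag; and for every vertex, the bags containing it form a connected subtree. Here bags containing vertex e are not connected in the tree, so the decomposition is invalid.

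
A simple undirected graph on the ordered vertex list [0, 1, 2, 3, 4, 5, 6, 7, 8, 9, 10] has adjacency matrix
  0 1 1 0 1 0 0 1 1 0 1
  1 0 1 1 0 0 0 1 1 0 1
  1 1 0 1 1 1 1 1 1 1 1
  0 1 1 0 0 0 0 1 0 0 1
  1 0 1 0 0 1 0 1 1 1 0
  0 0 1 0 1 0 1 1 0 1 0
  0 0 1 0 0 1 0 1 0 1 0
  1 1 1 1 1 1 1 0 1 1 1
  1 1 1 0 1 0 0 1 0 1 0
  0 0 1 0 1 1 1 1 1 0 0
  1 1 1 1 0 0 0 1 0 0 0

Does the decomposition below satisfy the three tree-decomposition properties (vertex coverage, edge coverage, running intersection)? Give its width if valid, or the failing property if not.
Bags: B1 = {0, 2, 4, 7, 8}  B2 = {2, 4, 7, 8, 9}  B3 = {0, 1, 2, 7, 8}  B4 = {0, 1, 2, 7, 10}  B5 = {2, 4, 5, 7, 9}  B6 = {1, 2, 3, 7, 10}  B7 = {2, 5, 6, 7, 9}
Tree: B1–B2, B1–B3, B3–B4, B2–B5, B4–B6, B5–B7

Yes; width 4.

Every vertex of G appears in some bag (union = {0, 1, 2, 3, 4, 5, 6, 7, 8, 9, 10}); every edge is covered by a bag; and for each vertex v the set of bags containing v is connected in the bag tree. The decomposition is therefore valid. The largest bag has 5 vertices, so the width is 4.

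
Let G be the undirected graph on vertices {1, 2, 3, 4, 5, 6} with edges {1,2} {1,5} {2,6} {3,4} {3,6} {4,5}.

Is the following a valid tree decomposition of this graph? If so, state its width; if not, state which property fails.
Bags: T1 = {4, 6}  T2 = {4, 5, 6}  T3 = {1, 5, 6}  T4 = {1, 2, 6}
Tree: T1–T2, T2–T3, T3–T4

No — vertex 3 appears in no bag.

A tree decomposition must satisfy three properties: every vertex lies in some bag; for every edge, both endpoints lie together in some bag; and for every vertex, the bags containing it form a connected subtree. Here vertex 3 appears in no bag, so the decomposition is invalid.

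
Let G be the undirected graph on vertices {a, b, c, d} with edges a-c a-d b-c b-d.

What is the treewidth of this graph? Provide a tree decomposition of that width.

Each bag holds 3 vertices, so the decomposition has width 2, which upper-bounds the treewidth. Since b–d–a–c–b is a cycle in G, G is not acyclic. Forests are exactly the graphs of treewidth ≤ 1, so tw(G) ≥ 2. Combining the bounds, tw(G) = 2.

Treewidth 2.
Bags: B1 = {a, b, d}  B2 = {a, b, c}
Tree: B1–B2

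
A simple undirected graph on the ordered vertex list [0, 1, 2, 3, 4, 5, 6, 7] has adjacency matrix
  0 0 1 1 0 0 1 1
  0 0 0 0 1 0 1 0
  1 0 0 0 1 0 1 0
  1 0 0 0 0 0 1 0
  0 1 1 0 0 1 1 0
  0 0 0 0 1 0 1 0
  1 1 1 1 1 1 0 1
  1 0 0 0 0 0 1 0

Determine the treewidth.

2

A width-2 tree decomposition is:
Bags: B1 = {0, 2, 6}  B2 = {0, 6, 7}  B3 = {2, 4, 6}  B4 = {4, 5, 6}  B5 = {1, 4, 6}  B6 = {0, 3, 6}
Tree: B1–B2, B1–B3, B3–B4, B4–B5, B2–B6
Each bag holds 3 vertices, so the decomposition has width 2, which upper-bounds the treewidth. For the lower bound, the 3 vertices {0, 2, 6} are pairwise adjacent, and any tree decomposition puts a clique entirely inside one bag — forcing width ≥ 2. Therefore the treewidth is 2.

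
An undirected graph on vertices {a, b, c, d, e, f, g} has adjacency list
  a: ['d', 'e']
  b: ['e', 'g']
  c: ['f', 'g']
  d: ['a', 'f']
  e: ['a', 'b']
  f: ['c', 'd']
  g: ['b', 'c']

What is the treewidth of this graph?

2

A width-2 tree decomposition is:
Bags: B1 = {c, d, f}  B2 = {a, c, d}  B3 = {a, c, e}  B4 = {b, c, e}  B5 = {b, c, g}
Tree: B1–B2, B2–B3, B3–B4, B4–B5
Every bag has size at most 3, so the width is 3 − 1 = 2 and tw(G) ≤ 2. Since c–f–d–a–e–b–g–c is a cycle in G, G is not acyclic. Forests are exactly the graphs of treewidth ≤ 1, so tw(G) ≥ 2. Hence tw(G) = 2 exactly.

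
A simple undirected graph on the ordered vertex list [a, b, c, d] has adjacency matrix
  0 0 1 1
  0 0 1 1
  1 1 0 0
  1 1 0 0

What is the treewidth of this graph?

2

A width-2 tree decomposition is:
Bags: B1 = {a, c, d}  B2 = {b, c, d}
Tree: B1–B2
Every bag has size at most 3, so the width is 3 − 1 = 2 and tw(G) ≤ 2. Since c–a–d–b–c is a cycle in G, G is not acyclic. Forests are exactly the graphs of treewidth ≤ 1, so tw(G) ≥ 2. Combining the bounds, tw(G) = 2.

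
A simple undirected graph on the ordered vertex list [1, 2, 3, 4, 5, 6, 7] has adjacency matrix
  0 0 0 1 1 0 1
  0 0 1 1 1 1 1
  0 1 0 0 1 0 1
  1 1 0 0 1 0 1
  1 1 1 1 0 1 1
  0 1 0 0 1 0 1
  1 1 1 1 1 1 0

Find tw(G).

3

A width-3 tree decomposition is:
Bags: B1 = {2, 4, 5, 7}  B2 = {1, 4, 5, 7}  B3 = {2, 3, 5, 7}  B4 = {2, 5, 6, 7}
Tree: B1–B2, B1–B3, B1–B4
The largest bag has 4 vertices, giving width 3; this decomposition certifies tw(G) ≤ 3. For the lower bound, the 4 vertices {1, 4, 5, 7} are pairwise adjacent, and any tree decomposition puts a clique entirely inside one bag — forcing width ≥ 3. The upper and lower bounds meet at 3, so that is the treewidth.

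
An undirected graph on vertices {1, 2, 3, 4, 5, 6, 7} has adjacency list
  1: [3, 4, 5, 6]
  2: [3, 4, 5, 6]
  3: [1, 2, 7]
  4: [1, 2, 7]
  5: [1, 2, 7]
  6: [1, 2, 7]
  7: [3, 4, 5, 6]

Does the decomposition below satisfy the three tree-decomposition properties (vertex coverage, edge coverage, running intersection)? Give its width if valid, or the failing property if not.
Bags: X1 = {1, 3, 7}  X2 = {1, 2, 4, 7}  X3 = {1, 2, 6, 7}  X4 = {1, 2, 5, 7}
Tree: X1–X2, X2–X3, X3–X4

No — edge (2,3) lies in no bag.

A tree decomposition must satisfy three properties: every vertex lies in some bag; for every edge, both endpoints lie together in some bag; and for every vertex, the bags containing it form a connected subtree. Here edge (2,3) lies in no bag, so the decomposition is invalid.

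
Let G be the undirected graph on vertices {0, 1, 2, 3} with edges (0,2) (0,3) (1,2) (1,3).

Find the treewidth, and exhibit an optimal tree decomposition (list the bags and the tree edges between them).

Treewidth 2.
One such decomposition:
Bags: B1 = {1, 2, 3}  B2 = {0, 2, 3}
Tree: B1–B2

The largest bag has 3 vertices, giving width 2; this decomposition certifies tw(G) ≤ 2. Since 3–1–2–0–3 is a cycle in G, G is not acyclic. Forests are exactly the graphs of treewidth ≤ 1, so tw(G) ≥ 2. Hence tw(G) = 2 exactly.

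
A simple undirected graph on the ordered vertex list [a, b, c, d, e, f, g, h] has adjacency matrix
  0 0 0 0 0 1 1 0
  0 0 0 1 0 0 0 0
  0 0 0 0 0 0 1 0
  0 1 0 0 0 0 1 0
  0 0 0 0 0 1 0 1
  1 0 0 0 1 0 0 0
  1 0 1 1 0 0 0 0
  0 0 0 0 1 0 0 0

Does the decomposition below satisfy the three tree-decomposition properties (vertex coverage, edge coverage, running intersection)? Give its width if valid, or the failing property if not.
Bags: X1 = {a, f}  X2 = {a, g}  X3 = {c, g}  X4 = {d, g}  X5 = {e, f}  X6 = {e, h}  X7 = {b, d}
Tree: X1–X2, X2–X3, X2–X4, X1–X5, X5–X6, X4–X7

Vertex coverage: the bags together contain {a, b, c, d, e, f, g, h}, the full vertex set. Edge coverage: each edge of G has both endpoints in at least one bag. Running intersection: for every vertex, the bags containing it form a connected subtree. All three properties hold, so this is a valid tree decomposition of width max|bag| − 1 = 1, and hence tw(G) ≤ 1.

Yes; width 1.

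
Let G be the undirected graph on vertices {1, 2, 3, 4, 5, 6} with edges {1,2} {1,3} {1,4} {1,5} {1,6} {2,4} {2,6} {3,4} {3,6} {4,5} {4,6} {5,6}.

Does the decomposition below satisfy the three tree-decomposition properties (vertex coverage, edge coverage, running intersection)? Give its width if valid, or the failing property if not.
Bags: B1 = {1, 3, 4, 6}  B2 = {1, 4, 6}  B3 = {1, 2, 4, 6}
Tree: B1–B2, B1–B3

A tree decomposition must satisfy three properties: every vertex lies in some bag; for every edge, both endpoints lie together in some bag; and for every vertex, the bags containing it form a connected subtree. Here vertex 5 appears in no bag, so the decomposition is invalid.

No — vertex 5 appears in no bag.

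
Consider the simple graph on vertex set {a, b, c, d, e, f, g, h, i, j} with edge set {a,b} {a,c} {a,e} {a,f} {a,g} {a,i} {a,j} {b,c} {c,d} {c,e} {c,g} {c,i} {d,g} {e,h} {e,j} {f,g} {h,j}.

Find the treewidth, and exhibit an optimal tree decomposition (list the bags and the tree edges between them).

Treewidth 2.
Bags: B1 = {a, b, c}  B2 = {a, c, e}  B3 = {a, c, g}  B4 = {a, f, g}  B5 = {a, c, i}  B6 = {a, e, j}  B7 = {c, d, g}  B8 = {e, h, j}
Tree: B1–B2, B1–B3, B3–B4, B3–B5, B2–B6, B3–B7, B6–B8

Every bag has size at most 3, so the width is 3 − 1 = 2 and tw(G) ≤ 2. Conversely, {c, d, g} is a clique of size 3, and the vertices of any clique must share a bag in every tree decomposition; so some bag has ≥ 3 vertices and tw(G) ≥ 2. Hence tw(G) = 2 exactly.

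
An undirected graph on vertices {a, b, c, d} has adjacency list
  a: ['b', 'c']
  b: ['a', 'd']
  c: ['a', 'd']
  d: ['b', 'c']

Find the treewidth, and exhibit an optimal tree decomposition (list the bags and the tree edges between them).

Treewidth 2.
One optimal decomposition is:
Bags: B1 = {a, b, c}  B2 = {b, c, d}
Tree: B1–B2

Each bag holds 3 vertices, so the decomposition has width 2, which upper-bounds the treewidth. Since b–a–c–d–b is a cycle in G, G is not acyclic. Forests are exactly the graphs of treewidth ≤ 1, so tw(G) ≥ 2. The upper and lower bounds meet at 2, so that is the treewidth.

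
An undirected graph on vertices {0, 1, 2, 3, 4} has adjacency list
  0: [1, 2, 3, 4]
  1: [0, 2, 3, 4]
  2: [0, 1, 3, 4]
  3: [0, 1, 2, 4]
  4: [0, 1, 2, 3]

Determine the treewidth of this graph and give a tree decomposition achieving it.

Treewidth 4.
One optimal decomposition is:
Bags: B1 = {0, 1, 2, 3, 4}
Tree: (single bag)

With just one bag of size 5, the width is 5 − 1 = 4, so tw(G) ≤ 4. For the lower bound, the 5 vertices {0, 1, 2, 3, 4} are pairwise adjacent, and any tree decomposition puts a clique entirely inside one bag — forcing width ≥ 4. Combining the bounds, tw(G) = 4.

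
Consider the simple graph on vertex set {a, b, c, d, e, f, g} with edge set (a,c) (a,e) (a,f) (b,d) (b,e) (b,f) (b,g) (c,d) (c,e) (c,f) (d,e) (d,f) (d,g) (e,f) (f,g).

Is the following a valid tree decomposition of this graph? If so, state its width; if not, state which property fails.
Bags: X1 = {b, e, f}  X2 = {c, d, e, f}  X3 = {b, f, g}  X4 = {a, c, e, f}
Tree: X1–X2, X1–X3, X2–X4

A tree decomposition must satisfy three properties: every vertex lies in some bag; for every edge, both endpoints lie together in some bag; and for every vertex, the bags containing it form a connected subtree. Here edge (d,b) lies in no bag, so the decomposition is invalid.

No — edge (d,b) lies in no bag.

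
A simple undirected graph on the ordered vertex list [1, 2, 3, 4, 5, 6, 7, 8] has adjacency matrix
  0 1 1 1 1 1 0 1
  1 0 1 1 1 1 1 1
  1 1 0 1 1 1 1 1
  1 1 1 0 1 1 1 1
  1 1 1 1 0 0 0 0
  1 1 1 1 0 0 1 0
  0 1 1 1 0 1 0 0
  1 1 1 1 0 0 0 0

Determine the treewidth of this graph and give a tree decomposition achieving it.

Every bag has size at most 5, so the width is 5 − 1 = 4 and tw(G) ≤ 4. On the other hand G contains the 5-clique {1, 2, 3, 4, 8}. A clique must lie in a single bag of any decomposition, so no decomposition can have width below 4. The upper and lower bounds meet at 4, so that is the treewidth.

Treewidth 4.
One optimal decomposition is:
Bags: B1 = {1, 2, 3, 4, 6}  B2 = {1, 2, 3, 4, 5}  B3 = {2, 3, 4, 6, 7}  B4 = {1, 2, 3, 4, 8}
Tree: B1–B2, B1–B3, B1–B4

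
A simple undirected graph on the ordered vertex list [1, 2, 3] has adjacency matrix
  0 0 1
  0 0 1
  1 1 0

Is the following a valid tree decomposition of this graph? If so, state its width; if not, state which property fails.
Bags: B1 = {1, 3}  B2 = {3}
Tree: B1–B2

No — vertex 2 appears in no bag.

A tree decomposition must satisfy three properties: every vertex lies in some bag; for every edge, both endpoints lie together in some bag; and for every vertex, the bags containing it form a connected subtree. Here vertex 2 appears in no bag, so the decomposition is invalid.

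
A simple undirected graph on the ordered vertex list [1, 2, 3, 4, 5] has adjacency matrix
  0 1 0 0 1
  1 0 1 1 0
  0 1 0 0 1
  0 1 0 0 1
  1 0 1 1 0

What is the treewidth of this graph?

2

A width-2 tree decomposition is:
Bags: B1 = {2, 4, 5}  B2 = {2, 3, 5}  B3 = {1, 2, 5}
Tree: B1–B2, B2–B3
The largest bag has 3 vertices, giving width 2; this decomposition certifies tw(G) ≤ 2. The edges 2–4–5–3–2 form a cycle, so G is not a tree and its treewidth is at least 2. Therefore the treewidth is 2.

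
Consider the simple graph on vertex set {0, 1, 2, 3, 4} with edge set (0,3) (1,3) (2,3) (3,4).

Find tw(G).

A width-1 tree decomposition is:
Bags: B1 = {2, 3}  B2 = {3, 4}  B3 = {1, 3}  B4 = {0, 3}
Tree: B1–B2, B1–B3, B2–B4
Every bag has size at most 2, so the width is 2 − 1 = 1 and tw(G) ≤ 1. G has an edge, so its treewidth is at least 1. Therefore the treewidth is 1.

1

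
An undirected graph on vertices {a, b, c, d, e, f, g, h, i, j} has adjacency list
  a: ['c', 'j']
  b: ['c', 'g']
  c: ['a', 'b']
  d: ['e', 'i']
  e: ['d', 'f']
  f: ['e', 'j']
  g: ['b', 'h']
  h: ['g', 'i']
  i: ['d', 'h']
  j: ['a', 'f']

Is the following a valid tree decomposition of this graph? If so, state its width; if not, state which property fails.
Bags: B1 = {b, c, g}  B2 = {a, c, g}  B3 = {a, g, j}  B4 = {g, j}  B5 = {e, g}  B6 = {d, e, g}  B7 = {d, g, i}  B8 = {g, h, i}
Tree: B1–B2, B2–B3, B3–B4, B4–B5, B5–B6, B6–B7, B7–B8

No — vertex f appears in no bag.

A tree decomposition must satisfy three properties: every vertex lies in some bag; for every edge, both endpoints lie together in some bag; and for every vertex, the bags containing it form a connected subtree. Here vertex f appears in no bag, so the decomposition is invalid.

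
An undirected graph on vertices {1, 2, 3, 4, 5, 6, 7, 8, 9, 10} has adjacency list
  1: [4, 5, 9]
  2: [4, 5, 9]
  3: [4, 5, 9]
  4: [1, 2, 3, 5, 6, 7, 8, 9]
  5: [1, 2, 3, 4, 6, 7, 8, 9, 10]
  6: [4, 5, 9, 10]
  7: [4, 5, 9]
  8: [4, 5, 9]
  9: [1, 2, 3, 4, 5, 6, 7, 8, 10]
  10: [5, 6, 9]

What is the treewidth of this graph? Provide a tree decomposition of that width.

Each bag holds 4 vertices, so the decomposition has width 3, which upper-bounds the treewidth. For the lower bound, the 4 vertices {5, 6, 9, 10} are pairwise adjacent, and any tree decomposition puts a clique entirely inside one bag — forcing width ≥ 3. Therefore the treewidth is 3.

Treewidth 3.
One such decomposition:
Bags: B1 = {3, 4, 5, 9}  B2 = {4, 5, 8, 9}  B3 = {2, 4, 5, 9}  B4 = {4, 5, 6, 9}  B5 = {1, 4, 5, 9}  B6 = {4, 5, 7, 9}  B7 = {5, 6, 9, 10}
Tree: B1–B2, B1–B3, B2–B4, B3–B5, B1–B6, B4–B7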